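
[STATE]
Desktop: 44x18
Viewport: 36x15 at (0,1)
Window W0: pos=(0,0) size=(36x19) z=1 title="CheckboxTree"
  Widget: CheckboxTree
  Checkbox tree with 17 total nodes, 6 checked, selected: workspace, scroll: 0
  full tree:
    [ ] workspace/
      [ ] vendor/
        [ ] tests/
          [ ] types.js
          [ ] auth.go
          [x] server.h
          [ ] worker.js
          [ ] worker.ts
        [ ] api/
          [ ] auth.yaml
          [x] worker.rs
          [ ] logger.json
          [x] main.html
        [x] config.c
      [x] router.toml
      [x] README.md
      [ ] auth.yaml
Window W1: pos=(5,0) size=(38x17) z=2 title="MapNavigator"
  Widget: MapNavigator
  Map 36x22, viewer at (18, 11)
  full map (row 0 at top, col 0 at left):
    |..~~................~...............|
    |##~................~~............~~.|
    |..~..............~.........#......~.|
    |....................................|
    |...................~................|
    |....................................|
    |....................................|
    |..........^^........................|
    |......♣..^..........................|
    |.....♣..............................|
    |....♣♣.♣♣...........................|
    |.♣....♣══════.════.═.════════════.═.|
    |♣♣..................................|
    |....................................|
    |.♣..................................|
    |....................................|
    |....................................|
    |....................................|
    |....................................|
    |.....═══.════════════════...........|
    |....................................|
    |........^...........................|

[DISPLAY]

┃ Che┃ MapNavigator                 
┠────┠──────────────────────────────
┃>[-]┃..............................
┃   [┃..............................
┃    ┃..........^^..................
┃    ┃......♣..^....................
┃    ┃.....♣........................
┃    ┃....♣♣.♣♣.....................
┃    ┃.♣....♣══════.════@═.═════════
┃    ┃♣♣............................
┃    ┃..............................
┃    ┃.♣............................
┃    ┃..............................
┃    ┃..............................
┃    ┃..............................


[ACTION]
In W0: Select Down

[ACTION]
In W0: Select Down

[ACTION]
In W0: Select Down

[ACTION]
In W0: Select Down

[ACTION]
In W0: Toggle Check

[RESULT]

┃ Che┃ MapNavigator                 
┠────┠──────────────────────────────
┃ [-]┃..............................
┃   [┃..............................
┃    ┃..........^^..................
┃    ┃......♣..^....................
┃>   ┃.....♣........................
┃    ┃....♣♣.♣♣.....................
┃    ┃.♣....♣══════.════@═.═════════
┃    ┃♣♣............................
┃    ┃..............................
┃    ┃.♣............................
┃    ┃..............................
┃    ┃..............................
┃    ┃..............................


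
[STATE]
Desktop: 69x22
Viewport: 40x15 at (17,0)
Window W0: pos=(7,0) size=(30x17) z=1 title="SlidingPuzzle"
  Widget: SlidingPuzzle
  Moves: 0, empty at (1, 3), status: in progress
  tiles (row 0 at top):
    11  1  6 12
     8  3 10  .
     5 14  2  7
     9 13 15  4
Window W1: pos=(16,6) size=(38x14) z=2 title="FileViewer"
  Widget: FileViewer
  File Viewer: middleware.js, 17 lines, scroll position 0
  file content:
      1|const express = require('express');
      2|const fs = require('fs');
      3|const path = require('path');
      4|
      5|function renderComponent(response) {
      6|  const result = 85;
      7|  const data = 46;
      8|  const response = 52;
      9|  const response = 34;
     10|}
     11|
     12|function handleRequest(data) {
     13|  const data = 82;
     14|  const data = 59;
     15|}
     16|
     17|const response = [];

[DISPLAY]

━━━━━━━━━━━━━━━━━━━┓                    
uzzle              ┃                    
───────────────────┨                    
─┬────┬────┐       ┃                    
 │  6 │ 12 │       ┃                    
─┼────┼────┤       ┃                    
━━━━━━━━━━━━━━━━━━━━━━━━━━━━━━━━━━━━┓   
 FileViewer                         ┃   
────────────────────────────────────┨   
const express = require('express');▲┃   
const fs = require('fs');          █┃   
const path = require('path');      ░┃   
                                   ░┃   
function renderComponent(response) ░┃   
  const result = 85;               ░┃   


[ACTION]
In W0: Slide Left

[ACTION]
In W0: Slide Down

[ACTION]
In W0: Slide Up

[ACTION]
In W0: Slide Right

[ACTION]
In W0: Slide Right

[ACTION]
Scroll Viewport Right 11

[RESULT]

━━━━━━━━┓                               
        ┃                               
────────┨                               
┐       ┃                               
│       ┃                               
┤       ┃                               
━━━━━━━━━━━━━━━━━━━━━━━━━┓              
                         ┃              
─────────────────────────┨              
ss = require('express');▲┃              
require('fs');          █┃              
= require('path');      ░┃              
                        ░┃              
nderComponent(response) ░┃              
ult = 85;               ░┃              


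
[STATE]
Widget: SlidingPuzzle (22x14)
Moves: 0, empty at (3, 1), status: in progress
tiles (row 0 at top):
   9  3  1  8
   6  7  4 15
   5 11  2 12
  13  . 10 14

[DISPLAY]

┌────┬────┬────┬────┐ 
│  9 │  3 │  1 │  8 │ 
├────┼────┼────┼────┤ 
│  6 │  7 │  4 │ 15 │ 
├────┼────┼────┼────┤ 
│  5 │ 11 │  2 │ 12 │ 
├────┼────┼────┼────┤ 
│ 13 │    │ 10 │ 14 │ 
└────┴────┴────┴────┘ 
Moves: 0              
                      
                      
                      
                      


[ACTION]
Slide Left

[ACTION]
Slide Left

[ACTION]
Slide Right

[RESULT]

┌────┬────┬────┬────┐ 
│  9 │  3 │  1 │  8 │ 
├────┼────┼────┼────┤ 
│  6 │  7 │  4 │ 15 │ 
├────┼────┼────┼────┤ 
│  5 │ 11 │  2 │ 12 │ 
├────┼────┼────┼────┤ 
│ 13 │ 10 │    │ 14 │ 
└────┴────┴────┴────┘ 
Moves: 3              
                      
                      
                      
                      


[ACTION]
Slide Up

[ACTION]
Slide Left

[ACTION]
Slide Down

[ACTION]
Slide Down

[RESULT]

┌────┬────┬────┬────┐ 
│  9 │  3 │  1 │  8 │ 
├────┼────┼────┼────┤ 
│  6 │  7 │  4 │    │ 
├────┼────┼────┼────┤ 
│  5 │ 11 │  2 │ 15 │ 
├────┼────┼────┼────┤ 
│ 13 │ 10 │ 14 │ 12 │ 
└────┴────┴────┴────┘ 
Moves: 6              
                      
                      
                      
                      


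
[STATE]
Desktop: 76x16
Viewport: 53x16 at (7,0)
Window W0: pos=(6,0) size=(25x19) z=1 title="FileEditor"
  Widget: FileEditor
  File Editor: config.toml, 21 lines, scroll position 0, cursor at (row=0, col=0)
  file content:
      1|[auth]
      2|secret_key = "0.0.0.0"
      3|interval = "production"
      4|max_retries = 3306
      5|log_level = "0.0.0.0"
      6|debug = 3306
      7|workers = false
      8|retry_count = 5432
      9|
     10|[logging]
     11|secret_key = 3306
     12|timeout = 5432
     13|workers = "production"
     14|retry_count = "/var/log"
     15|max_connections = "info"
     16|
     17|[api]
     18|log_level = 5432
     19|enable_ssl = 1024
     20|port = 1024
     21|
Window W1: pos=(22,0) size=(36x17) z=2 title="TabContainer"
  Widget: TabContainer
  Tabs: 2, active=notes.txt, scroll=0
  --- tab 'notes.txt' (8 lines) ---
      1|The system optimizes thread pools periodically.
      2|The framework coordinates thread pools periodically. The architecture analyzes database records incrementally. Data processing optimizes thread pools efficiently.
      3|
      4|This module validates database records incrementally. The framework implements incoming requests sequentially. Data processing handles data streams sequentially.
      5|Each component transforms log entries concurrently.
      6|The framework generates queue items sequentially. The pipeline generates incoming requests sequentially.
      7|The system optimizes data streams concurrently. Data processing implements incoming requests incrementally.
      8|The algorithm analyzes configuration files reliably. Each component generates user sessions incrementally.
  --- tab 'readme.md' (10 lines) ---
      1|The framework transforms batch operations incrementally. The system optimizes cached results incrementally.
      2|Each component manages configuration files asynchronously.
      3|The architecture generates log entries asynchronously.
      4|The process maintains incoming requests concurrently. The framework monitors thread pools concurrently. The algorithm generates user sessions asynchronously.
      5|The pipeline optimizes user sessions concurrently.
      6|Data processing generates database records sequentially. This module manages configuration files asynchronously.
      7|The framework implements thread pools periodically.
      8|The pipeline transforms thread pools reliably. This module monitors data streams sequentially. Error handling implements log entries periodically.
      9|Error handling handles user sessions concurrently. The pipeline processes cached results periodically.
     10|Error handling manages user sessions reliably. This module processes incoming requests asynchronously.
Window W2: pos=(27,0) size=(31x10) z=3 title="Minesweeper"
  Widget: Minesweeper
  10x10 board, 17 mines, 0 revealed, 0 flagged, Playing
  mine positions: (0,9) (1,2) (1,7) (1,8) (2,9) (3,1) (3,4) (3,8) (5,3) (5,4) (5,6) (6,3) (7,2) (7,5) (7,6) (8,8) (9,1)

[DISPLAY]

━━━━━━━━━━━━━━━┏━━━━┏━━━━━━━━━━━━━━━━━━━━━━━━━━━━━┓  
 FileEditor    ┃ Tab┃ Minesweeper                 ┃  
───────────────┠────┠─────────────────────────────┨  
█auth]         ┃[not┃■■■■■■■■■■                   ┃  
secret_key = "0┃────┃■■■■■■■■■■                   ┃  
interval = "pro┃The ┃■■■■■■■■■■                   ┃  
max_retries = 3┃The ┃■■■■■■■■■■                   ┃  
log_level = "0.┃    ┃■■■■■■■■■■                   ┃  
debug = 3306   ┃This┃■■■■■■■■■■                   ┃  
workers = false┃Each┗━━━━━━━━━━━━━━━━━━━━━━━━━━━━━┛  
retry_count = 5┃The framework generates queue item┃  
               ┃The system optimizes data streams ┃  
[logging]      ┃The algorithm analyzes configurati┃  
secret_key = 33┃                                  ┃  
timeout = 5432 ┃                                  ┃  
workers = "prod┃                                  ┃  


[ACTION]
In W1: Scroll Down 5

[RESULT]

━━━━━━━━━━━━━━━┏━━━━┏━━━━━━━━━━━━━━━━━━━━━━━━━━━━━┓  
 FileEditor    ┃ Tab┃ Minesweeper                 ┃  
───────────────┠────┠─────────────────────────────┨  
█auth]         ┃[not┃■■■■■■■■■■                   ┃  
secret_key = "0┃────┃■■■■■■■■■■                   ┃  
interval = "pro┃The ┃■■■■■■■■■■                   ┃  
max_retries = 3┃The ┃■■■■■■■■■■                   ┃  
log_level = "0.┃The ┃■■■■■■■■■■                   ┃  
debug = 3306   ┃    ┃■■■■■■■■■■                   ┃  
workers = false┃    ┗━━━━━━━━━━━━━━━━━━━━━━━━━━━━━┛  
retry_count = 5┃                                  ┃  
               ┃                                  ┃  
[logging]      ┃                                  ┃  
secret_key = 33┃                                  ┃  
timeout = 5432 ┃                                  ┃  
workers = "prod┃                                  ┃  


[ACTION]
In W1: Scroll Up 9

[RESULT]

━━━━━━━━━━━━━━━┏━━━━┏━━━━━━━━━━━━━━━━━━━━━━━━━━━━━┓  
 FileEditor    ┃ Tab┃ Minesweeper                 ┃  
───────────────┠────┠─────────────────────────────┨  
█auth]         ┃[not┃■■■■■■■■■■                   ┃  
secret_key = "0┃────┃■■■■■■■■■■                   ┃  
interval = "pro┃The ┃■■■■■■■■■■                   ┃  
max_retries = 3┃The ┃■■■■■■■■■■                   ┃  
log_level = "0.┃    ┃■■■■■■■■■■                   ┃  
debug = 3306   ┃This┃■■■■■■■■■■                   ┃  
workers = false┃Each┗━━━━━━━━━━━━━━━━━━━━━━━━━━━━━┛  
retry_count = 5┃The framework generates queue item┃  
               ┃The system optimizes data streams ┃  
[logging]      ┃The algorithm analyzes configurati┃  
secret_key = 33┃                                  ┃  
timeout = 5432 ┃                                  ┃  
workers = "prod┃                                  ┃  


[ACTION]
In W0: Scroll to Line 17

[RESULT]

━━━━━━━━━━━━━━━┏━━━━┏━━━━━━━━━━━━━━━━━━━━━━━━━━━━━┓  
 FileEditor    ┃ Tab┃ Minesweeper                 ┃  
───────────────┠────┠─────────────────────────────┨  
workers = false┃[not┃■■■■■■■■■■                   ┃  
retry_count = 5┃────┃■■■■■■■■■■                   ┃  
               ┃The ┃■■■■■■■■■■                   ┃  
[logging]      ┃The ┃■■■■■■■■■■                   ┃  
secret_key = 33┃    ┃■■■■■■■■■■                   ┃  
timeout = 5432 ┃This┃■■■■■■■■■■                   ┃  
workers = "prod┃Each┗━━━━━━━━━━━━━━━━━━━━━━━━━━━━━┛  
retry_count = "┃The framework generates queue item┃  
max_connections┃The system optimizes data streams ┃  
               ┃The algorithm analyzes configurati┃  
[api]          ┃                                  ┃  
log_level = 543┃                                  ┃  
enable_ssl = 10┃                                  ┃  


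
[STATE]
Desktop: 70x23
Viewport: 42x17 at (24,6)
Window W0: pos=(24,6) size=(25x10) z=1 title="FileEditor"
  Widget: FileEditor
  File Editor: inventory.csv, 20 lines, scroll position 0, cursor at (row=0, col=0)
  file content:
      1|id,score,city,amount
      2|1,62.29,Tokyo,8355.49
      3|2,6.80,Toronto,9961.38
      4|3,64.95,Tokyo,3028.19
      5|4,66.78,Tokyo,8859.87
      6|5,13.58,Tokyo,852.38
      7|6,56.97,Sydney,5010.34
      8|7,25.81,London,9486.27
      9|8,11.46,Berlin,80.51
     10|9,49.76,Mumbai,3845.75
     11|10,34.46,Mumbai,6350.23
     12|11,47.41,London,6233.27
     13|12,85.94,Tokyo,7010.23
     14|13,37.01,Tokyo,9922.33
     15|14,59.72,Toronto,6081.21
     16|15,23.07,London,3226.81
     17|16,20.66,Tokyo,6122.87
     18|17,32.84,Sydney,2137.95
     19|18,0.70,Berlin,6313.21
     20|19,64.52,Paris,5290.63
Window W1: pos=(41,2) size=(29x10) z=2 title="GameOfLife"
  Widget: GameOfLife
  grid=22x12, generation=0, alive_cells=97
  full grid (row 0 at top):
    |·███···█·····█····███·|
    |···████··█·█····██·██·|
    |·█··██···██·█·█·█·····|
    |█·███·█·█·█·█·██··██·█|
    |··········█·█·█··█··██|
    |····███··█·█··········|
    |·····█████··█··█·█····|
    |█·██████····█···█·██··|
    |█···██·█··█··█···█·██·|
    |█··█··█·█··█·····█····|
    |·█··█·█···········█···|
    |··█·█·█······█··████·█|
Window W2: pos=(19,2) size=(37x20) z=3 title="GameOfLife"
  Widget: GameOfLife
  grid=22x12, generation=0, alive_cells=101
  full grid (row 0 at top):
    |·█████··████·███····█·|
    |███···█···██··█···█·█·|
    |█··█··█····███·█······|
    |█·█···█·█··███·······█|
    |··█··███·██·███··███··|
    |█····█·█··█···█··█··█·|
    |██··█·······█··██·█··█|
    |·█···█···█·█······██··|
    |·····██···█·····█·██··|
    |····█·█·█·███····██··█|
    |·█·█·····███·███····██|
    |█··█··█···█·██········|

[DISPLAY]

██··████·███····█·             ┃██··██·█  
··█···██··█···█·█·             ┃█··█··██  
··█····███·█······             ┃········  
··█·█··███·······█             ┃·█·█····  
·███·██·███··███··             ┃··█·██··  
·█·█··█···█··█··█·             ┃━━━━━━━━━━
█·······█··██·█··█             ┃          
·█···█·█······██··             ┃          
·██···█·····█·██··             ┃          
█·█·█·███····██··█             ┃          
·····███·███····██             ┃          
··█···█·██········             ┃          
                               ┃          
                               ┃          
                               ┃          
━━━━━━━━━━━━━━━━━━━━━━━━━━━━━━━┛          
                                          


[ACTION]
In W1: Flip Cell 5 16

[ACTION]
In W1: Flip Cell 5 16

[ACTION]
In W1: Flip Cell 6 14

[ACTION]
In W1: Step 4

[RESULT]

██··████·███····█·             ┃·······█  
··█···██··█···█·█·             ┃·····█·█  
··█····███·█······             ┃········  
··█·█··███·······█             ┃········  
·███·██·███··███··             ┃····█·█·  
·█·█··█···█··█··█·             ┃━━━━━━━━━━
█·······█··██·█··█             ┃          
·█···█·█······██··             ┃          
·██···█·····█·██··             ┃          
█·█·█·███····██··█             ┃          
·····███·███····██             ┃          
··█···█·██········             ┃          
                               ┃          
                               ┃          
                               ┃          
━━━━━━━━━━━━━━━━━━━━━━━━━━━━━━━┛          
                                          


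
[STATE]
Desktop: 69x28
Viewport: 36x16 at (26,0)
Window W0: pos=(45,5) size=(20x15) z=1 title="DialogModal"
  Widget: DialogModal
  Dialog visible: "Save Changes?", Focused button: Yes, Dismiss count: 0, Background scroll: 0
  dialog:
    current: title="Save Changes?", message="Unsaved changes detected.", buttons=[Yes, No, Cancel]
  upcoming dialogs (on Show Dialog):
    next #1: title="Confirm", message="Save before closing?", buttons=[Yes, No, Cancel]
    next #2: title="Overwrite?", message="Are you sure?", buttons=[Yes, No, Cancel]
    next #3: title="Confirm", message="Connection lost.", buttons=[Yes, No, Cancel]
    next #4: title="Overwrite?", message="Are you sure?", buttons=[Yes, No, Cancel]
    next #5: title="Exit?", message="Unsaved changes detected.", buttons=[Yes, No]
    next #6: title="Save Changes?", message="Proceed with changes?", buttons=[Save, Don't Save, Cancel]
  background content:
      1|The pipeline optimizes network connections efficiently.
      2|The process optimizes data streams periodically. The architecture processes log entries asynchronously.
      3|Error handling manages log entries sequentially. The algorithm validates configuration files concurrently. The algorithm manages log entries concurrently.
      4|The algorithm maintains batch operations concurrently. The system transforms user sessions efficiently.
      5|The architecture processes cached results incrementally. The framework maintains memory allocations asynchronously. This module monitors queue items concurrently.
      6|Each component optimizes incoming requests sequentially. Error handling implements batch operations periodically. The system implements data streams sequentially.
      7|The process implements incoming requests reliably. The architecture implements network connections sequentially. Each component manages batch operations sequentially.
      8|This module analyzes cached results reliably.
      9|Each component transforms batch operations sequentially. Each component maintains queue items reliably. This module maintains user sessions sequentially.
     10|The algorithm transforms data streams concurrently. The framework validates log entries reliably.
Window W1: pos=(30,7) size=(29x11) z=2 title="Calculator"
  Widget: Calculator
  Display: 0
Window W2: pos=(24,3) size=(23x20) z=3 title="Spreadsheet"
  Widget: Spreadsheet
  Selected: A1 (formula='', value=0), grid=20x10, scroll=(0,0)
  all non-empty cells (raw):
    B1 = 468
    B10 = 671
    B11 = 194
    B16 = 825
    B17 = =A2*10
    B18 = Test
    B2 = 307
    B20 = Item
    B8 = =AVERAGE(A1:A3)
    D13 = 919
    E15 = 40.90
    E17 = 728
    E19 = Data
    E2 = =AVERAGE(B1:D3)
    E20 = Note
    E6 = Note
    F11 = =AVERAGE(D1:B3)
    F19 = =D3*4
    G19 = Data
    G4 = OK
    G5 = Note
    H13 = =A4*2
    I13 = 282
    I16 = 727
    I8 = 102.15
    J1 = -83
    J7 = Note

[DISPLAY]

                                    
                                    
                                    
━━━━━━━━━━━━━━━━━━━━┓               
Spreadsheet         ┃               
────────────────────┨━━━━━━━━━━━━━━━
1:                  ┃DialogModal    
      A       B     ┃━━━━━━━━━━━┓───
--------------------┃           ┃opt
 1      [0]     468 ┃───────────┨pti
 2        0     307 ┃          0┃g m
 3        0       0 ┃┐          ┃──┐
 4        0       0 ┃│          ┃es│
 5        0       0 ┃┤          ┃an│
 6        0       0 ┃│          ┃  │
 7        0       0 ┃┤          ┃──┘


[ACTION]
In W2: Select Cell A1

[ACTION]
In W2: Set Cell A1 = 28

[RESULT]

                                    
                                    
                                    
━━━━━━━━━━━━━━━━━━━━┓               
Spreadsheet         ┃               
────────────────────┨━━━━━━━━━━━━━━━
1: 28               ┃DialogModal    
      A       B     ┃━━━━━━━━━━━┓───
--------------------┃           ┃opt
 1     [28]     468 ┃───────────┨pti
 2        0     307 ┃          0┃g m
 3        0       0 ┃┐          ┃──┐
 4        0       0 ┃│          ┃es│
 5        0       0 ┃┤          ┃an│
 6        0       0 ┃│          ┃  │
 7        0       0 ┃┤          ┃──┘


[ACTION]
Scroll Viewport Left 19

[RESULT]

                                    
                                    
                                    
                 ┏━━━━━━━━━━━━━━━━━━
                 ┃ Spreadsheet      
                 ┠──────────────────
                 ┃A1: 28            
                 ┃       A       B  
                 ┃------------------
                 ┃  1     [28]     4
                 ┃  2        0     3
                 ┃  3        0      
                 ┃  4        0      
                 ┃  5        0      
                 ┃  6        0      
                 ┃  7        0      


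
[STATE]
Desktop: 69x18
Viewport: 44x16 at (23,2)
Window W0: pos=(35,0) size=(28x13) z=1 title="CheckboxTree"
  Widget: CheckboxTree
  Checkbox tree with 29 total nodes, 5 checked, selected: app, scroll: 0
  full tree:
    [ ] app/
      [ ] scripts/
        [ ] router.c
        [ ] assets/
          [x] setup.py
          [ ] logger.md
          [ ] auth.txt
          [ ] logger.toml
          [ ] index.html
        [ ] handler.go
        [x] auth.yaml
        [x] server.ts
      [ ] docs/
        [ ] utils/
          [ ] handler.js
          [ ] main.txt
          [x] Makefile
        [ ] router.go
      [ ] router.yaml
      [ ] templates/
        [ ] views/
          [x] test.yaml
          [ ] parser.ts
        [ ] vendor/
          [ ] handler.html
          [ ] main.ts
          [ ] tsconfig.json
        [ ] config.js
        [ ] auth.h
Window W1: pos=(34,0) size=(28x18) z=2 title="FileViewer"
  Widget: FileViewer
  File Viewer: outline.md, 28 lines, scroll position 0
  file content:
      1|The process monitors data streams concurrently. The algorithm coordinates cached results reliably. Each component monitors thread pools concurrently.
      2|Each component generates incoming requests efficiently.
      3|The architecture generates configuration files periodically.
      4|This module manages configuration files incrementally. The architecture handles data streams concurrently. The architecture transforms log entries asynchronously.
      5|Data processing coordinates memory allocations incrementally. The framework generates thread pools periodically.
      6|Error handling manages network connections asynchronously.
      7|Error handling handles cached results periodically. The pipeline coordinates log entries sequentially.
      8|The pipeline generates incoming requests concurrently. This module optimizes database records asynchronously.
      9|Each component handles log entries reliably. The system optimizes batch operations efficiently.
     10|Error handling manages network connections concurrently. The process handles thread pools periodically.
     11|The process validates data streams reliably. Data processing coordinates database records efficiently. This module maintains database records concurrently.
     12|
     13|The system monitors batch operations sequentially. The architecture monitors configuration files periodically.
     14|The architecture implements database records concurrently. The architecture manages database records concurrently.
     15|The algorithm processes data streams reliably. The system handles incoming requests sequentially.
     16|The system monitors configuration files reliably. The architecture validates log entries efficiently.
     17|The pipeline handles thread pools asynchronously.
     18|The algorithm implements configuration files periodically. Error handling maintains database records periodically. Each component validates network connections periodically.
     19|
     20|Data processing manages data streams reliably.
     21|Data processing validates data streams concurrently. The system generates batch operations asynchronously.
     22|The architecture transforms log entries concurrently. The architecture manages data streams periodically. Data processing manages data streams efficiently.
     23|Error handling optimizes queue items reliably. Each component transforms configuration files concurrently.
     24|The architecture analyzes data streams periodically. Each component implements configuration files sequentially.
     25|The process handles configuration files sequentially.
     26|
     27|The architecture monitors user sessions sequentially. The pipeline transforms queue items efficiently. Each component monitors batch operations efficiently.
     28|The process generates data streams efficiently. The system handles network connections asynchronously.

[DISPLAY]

           ┠──────────────────────────┨┨    
           ┃The process monitors data▲┃┃    
           ┃Each component generates █┃┃    
           ┃The architecture generate░┃┃    
           ┃This module manages confi░┃┃    
           ┃Data processing coordinat░┃┃    
           ┃Error handling manages ne░┃┃    
           ┃Error handling handles ca░┃┃    
           ┃The pipeline generates in░┃┃    
           ┃Each component handles lo░┃┃    
           ┃Error handling manages ne░┃┛    
           ┃The process validates dat░┃     
           ┃                         ░┃     
           ┃The system monitors batch░┃     
           ┃The architecture implemen▼┃     
           ┗━━━━━━━━━━━━━━━━━━━━━━━━━━┛     


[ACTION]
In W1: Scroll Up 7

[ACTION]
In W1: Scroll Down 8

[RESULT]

           ┠──────────────────────────┨┨    
           ┃Each component handles lo▲┃┃    
           ┃Error handling manages ne░┃┃    
           ┃The process validates dat░┃┃    
           ┃                         ░┃┃    
           ┃The system monitors batch░┃┃    
           ┃The architecture implemen░┃┃    
           ┃The algorithm processes d░┃┃    
           ┃The system monitors confi█┃┃    
           ┃The pipeline handles thre░┃┃    
           ┃The algorithm implements ░┃┛    
           ┃                         ░┃     
           ┃Data processing manages d░┃     
           ┃Data processing validates░┃     
           ┃The architecture transfor▼┃     
           ┗━━━━━━━━━━━━━━━━━━━━━━━━━━┛     


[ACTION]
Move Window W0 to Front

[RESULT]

           ┠┠──────────────────────────┨    
           ┃┃>[-] app/                 ┃    
           ┃┃   [-] scripts/           ┃    
           ┃┃     [ ] router.c         ┃    
           ┃┃     [-] assets/          ┃    
           ┃┃       [x] setup.py       ┃    
           ┃┃       [ ] logger.md      ┃    
           ┃┃       [ ] auth.txt       ┃    
           ┃┃       [ ] logger.toml    ┃    
           ┃┃       [ ] index.html     ┃    
           ┃┗━━━━━━━━━━━━━━━━━━━━━━━━━━┛    
           ┃                         ░┃     
           ┃Data processing manages d░┃     
           ┃Data processing validates░┃     
           ┃The architecture transfor▼┃     
           ┗━━━━━━━━━━━━━━━━━━━━━━━━━━┛     


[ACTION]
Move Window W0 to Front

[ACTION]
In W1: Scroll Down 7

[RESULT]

           ┠┠──────────────────────────┨    
           ┃┃>[-] app/                 ┃    
           ┃┃   [-] scripts/           ┃    
           ┃┃     [ ] router.c         ┃    
           ┃┃     [-] assets/          ┃    
           ┃┃       [x] setup.py       ┃    
           ┃┃       [ ] logger.md      ┃    
           ┃┃       [ ] auth.txt       ┃    
           ┃┃       [ ] logger.toml    ┃    
           ┃┃       [ ] index.html     ┃    
           ┃┗━━━━━━━━━━━━━━━━━━━━━━━━━━┛    
           ┃The process handles confi░┃     
           ┃                         ░┃     
           ┃The architecture monitors█┃     
           ┃The process generates dat▼┃     
           ┗━━━━━━━━━━━━━━━━━━━━━━━━━━┛     


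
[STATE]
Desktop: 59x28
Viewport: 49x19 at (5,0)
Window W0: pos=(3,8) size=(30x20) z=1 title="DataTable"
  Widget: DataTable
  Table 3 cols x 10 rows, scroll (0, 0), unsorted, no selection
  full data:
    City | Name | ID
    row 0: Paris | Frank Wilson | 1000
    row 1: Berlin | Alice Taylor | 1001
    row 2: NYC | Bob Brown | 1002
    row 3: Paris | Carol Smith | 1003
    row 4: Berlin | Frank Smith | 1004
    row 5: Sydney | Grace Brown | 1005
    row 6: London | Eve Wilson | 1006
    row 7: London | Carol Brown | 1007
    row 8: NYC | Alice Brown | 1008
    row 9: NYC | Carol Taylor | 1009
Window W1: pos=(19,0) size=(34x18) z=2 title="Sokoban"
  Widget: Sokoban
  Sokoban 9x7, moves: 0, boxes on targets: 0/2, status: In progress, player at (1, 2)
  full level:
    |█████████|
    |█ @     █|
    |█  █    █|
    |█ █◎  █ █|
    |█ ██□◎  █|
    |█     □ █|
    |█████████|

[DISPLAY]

              ┏━━━━━━━━━━━━━━━━━━━━━━━━━━━━━━━━┓ 
              ┃ Sokoban                        ┃ 
              ┠────────────────────────────────┨ 
              ┃█████████                       ┃ 
              ┃█ @     █                       ┃ 
              ┃█  █    █                       ┃ 
              ┃█ █◎  █ █                       ┃ 
              ┃█ ██□◎  █                       ┃ 
━━━━━━━━━━━━━━┃█     □ █                       ┃ 
DataTable     ┃█████████                       ┃ 
──────────────┃Moves: 0  0/2                   ┃ 
ity  │Name    ┃                                ┃ 
─────┼────────┃                                ┃ 
aris │Frank Wi┃                                ┃ 
erlin│Alice Ta┃                                ┃ 
YC   │Bob Brow┃                                ┃ 
aris │Carol Sm┃                                ┃ 
erlin│Frank Sm┗━━━━━━━━━━━━━━━━━━━━━━━━━━━━━━━━┛ 
ydney│Grace Brown │1005    ┃                     


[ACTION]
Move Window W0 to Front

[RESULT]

              ┏━━━━━━━━━━━━━━━━━━━━━━━━━━━━━━━━┓ 
              ┃ Sokoban                        ┃ 
              ┠────────────────────────────────┨ 
              ┃█████████                       ┃ 
              ┃█ @     █                       ┃ 
              ┃█  █    █                       ┃ 
              ┃█ █◎  █ █                       ┃ 
              ┃█ ██□◎  █                       ┃ 
━━━━━━━━━━━━━━━━━━━━━━━━━━━┓                   ┃ 
DataTable                  ┃                   ┃ 
───────────────────────────┨                   ┃ 
ity  │Name        │ID      ┃                   ┃ 
─────┼────────────┼────    ┃                   ┃ 
aris │Frank Wilson│1000    ┃                   ┃ 
erlin│Alice Taylor│1001    ┃                   ┃ 
YC   │Bob Brown   │1002    ┃                   ┃ 
aris │Carol Smith │1003    ┃                   ┃ 
erlin│Frank Smith │1004    ┃━━━━━━━━━━━━━━━━━━━┛ 
ydney│Grace Brown │1005    ┃                     


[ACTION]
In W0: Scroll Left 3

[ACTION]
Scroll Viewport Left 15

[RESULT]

                   ┏━━━━━━━━━━━━━━━━━━━━━━━━━━━━━
                   ┃ Sokoban                     
                   ┠─────────────────────────────
                   ┃█████████                    
                   ┃█ @     █                    
                   ┃█  █    █                    
                   ┃█ █◎  █ █                    
                   ┃█ ██□◎  █                    
   ┏━━━━━━━━━━━━━━━━━━━━━━━━━━━━┓                
   ┃ DataTable                  ┃                
   ┠────────────────────────────┨                
   ┃City  │Name        │ID      ┃                
   ┃──────┼────────────┼────    ┃                
   ┃Paris │Frank Wilson│1000    ┃                
   ┃Berlin│Alice Taylor│1001    ┃                
   ┃NYC   │Bob Brown   │1002    ┃                
   ┃Paris │Carol Smith │1003    ┃                
   ┃Berlin│Frank Smith │1004    ┃━━━━━━━━━━━━━━━━
   ┃Sydney│Grace Brown │1005    ┃                


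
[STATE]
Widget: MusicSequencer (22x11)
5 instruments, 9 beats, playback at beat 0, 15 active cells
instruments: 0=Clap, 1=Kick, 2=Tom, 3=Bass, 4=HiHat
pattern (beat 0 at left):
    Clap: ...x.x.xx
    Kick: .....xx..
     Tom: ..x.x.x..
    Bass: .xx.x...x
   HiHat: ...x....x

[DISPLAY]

      ▼12345678       
  Clap···█·█·██       
  Kick·····██··       
   Tom··█·█·█··       
  Bass·██·█···█       
 HiHat···█····█       
                      
                      
                      
                      
                      


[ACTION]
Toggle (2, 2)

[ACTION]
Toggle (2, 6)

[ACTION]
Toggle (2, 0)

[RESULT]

      ▼12345678       
  Clap···█·█·██       
  Kick·····██··       
   Tom█···█····       
  Bass·██·█···█       
 HiHat···█····█       
                      
                      
                      
                      
                      
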